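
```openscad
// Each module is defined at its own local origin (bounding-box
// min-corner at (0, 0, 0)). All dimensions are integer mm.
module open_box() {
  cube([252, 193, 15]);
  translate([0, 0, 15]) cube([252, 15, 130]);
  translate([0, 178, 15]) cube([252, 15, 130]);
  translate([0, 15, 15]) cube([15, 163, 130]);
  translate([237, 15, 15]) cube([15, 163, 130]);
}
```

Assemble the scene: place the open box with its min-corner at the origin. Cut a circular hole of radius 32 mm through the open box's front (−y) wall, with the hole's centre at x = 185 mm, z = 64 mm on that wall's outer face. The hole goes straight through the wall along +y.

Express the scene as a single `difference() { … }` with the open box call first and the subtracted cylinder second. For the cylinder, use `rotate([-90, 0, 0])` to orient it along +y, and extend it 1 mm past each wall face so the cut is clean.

difference() {
  open_box();
  translate([185, -1, 64]) rotate([-90, 0, 0]) cylinder(h = 17, r = 32);
}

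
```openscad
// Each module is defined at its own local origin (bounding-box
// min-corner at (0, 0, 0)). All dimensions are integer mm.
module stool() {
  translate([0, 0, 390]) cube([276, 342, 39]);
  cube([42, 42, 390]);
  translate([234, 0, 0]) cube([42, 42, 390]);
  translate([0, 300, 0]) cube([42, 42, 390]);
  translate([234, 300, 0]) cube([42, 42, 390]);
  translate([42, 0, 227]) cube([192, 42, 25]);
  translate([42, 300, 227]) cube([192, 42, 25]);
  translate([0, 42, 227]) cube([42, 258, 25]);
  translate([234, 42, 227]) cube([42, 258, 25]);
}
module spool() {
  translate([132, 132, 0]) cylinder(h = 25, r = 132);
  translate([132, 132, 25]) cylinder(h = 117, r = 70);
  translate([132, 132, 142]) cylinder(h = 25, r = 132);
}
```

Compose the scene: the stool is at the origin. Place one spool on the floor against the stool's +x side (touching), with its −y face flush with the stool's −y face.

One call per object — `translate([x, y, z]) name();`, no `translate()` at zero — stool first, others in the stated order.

stool();
translate([276, 0, 0]) spool();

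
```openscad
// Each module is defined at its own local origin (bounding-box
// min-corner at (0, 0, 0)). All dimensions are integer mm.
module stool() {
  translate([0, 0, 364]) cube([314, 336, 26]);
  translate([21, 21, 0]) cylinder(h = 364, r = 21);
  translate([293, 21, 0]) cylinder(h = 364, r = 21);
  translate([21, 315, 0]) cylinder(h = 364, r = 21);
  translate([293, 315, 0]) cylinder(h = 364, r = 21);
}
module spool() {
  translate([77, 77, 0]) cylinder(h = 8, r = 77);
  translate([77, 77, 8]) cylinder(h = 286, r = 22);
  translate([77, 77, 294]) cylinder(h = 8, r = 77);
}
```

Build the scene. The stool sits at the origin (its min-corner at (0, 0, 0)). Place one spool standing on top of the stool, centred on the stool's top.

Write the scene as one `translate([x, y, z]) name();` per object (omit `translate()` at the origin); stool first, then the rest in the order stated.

stool();
translate([80, 91, 390]) spool();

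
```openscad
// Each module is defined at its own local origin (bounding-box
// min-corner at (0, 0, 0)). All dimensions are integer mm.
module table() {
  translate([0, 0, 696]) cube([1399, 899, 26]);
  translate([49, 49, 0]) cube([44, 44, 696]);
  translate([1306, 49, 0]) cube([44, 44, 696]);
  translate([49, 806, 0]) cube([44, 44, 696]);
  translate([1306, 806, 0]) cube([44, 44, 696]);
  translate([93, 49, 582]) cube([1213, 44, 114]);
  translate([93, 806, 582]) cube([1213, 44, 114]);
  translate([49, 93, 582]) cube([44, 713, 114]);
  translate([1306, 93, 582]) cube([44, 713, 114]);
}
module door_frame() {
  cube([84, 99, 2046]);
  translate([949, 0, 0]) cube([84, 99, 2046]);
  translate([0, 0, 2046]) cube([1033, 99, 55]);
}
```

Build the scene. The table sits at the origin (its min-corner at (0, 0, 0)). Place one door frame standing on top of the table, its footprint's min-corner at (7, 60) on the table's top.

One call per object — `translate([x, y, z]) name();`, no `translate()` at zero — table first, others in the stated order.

table();
translate([7, 60, 722]) door_frame();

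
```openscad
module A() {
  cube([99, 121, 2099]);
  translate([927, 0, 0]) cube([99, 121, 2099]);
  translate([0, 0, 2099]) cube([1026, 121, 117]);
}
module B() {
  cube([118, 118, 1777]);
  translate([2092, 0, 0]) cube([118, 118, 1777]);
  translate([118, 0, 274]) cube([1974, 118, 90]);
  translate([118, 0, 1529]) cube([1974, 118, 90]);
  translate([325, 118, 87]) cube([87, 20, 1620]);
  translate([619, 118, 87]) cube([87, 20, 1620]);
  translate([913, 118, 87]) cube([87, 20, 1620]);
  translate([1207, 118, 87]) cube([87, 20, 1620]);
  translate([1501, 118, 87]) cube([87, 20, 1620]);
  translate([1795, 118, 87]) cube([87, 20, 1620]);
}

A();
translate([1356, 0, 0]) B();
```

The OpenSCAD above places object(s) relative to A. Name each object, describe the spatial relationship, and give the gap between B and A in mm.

A is a door frame. B is a fence section. The fence section is on the floor beside the door frame on its +x side. The gap between the fence section and the door frame is 330 mm.

The fence section's nearest face is 330 mm from the door frame's +x face.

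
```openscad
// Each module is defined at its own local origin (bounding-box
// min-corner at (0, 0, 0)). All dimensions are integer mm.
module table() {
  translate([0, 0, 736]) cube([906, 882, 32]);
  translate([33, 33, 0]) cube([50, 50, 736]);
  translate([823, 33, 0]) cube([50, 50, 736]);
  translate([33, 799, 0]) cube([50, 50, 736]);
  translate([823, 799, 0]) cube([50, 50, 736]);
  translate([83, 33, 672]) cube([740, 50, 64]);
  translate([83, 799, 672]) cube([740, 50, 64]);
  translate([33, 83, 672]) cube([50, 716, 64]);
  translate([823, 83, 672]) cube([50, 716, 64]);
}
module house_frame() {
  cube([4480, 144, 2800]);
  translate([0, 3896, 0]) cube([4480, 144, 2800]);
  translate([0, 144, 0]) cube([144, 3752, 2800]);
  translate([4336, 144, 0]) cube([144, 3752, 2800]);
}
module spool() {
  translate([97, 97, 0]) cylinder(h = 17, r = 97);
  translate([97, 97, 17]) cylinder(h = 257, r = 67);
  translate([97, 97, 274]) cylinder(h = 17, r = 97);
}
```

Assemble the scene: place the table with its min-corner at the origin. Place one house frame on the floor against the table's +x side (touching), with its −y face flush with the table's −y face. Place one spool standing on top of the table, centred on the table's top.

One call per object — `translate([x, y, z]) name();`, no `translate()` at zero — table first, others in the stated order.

table();
translate([906, 0, 0]) house_frame();
translate([356, 344, 768]) spool();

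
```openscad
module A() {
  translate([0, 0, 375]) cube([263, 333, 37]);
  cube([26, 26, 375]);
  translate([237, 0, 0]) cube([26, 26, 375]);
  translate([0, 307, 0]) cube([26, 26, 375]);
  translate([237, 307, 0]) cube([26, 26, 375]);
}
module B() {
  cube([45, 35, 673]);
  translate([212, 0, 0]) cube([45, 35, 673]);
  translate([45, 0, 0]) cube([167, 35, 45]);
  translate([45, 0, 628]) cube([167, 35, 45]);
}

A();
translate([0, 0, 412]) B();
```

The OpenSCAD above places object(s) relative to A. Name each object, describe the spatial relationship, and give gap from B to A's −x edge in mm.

The picture frame's min-x is at 0; the stool's min-x is 0; gap = 0 mm.

A is a stool. B is a picture frame. The picture frame is on top of the stool. The gap from the picture frame to the stool's −x edge is 0 mm.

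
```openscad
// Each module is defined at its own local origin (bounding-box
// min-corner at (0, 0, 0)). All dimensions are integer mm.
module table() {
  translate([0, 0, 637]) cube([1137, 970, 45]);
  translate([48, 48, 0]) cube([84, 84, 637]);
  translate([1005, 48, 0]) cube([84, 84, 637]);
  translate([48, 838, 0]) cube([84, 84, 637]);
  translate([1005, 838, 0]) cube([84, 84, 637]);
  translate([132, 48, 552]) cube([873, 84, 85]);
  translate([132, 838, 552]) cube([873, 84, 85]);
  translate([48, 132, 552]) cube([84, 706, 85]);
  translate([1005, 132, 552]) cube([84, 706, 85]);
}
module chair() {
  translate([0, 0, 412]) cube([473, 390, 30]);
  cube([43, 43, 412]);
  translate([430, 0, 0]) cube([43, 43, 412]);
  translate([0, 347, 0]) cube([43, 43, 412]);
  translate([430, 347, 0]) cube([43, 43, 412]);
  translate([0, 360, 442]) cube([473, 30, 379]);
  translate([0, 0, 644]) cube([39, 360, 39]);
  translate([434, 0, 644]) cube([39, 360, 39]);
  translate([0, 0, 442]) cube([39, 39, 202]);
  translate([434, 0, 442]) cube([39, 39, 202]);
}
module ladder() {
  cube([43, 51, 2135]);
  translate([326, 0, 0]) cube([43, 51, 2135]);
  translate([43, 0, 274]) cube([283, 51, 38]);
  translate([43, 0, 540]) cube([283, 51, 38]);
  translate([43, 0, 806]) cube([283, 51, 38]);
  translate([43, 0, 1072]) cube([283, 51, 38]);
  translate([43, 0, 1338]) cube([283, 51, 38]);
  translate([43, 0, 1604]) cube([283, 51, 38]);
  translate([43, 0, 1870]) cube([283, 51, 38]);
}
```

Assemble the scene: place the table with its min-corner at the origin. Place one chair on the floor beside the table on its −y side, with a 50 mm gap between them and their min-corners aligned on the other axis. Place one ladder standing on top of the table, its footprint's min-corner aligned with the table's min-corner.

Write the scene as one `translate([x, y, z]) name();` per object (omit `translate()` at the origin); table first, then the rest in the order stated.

table();
translate([0, -440, 0]) chair();
translate([0, 0, 682]) ladder();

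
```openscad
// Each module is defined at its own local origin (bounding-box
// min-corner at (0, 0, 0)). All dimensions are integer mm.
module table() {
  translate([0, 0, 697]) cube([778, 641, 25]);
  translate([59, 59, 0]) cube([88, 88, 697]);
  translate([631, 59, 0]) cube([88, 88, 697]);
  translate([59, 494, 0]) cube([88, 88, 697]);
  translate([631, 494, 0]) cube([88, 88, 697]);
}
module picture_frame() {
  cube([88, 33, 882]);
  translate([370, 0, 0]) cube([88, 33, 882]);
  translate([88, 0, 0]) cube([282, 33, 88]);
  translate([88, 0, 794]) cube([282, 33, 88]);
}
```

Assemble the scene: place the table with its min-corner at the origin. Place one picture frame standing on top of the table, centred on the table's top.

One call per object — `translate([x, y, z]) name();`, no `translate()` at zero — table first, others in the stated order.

table();
translate([160, 304, 722]) picture_frame();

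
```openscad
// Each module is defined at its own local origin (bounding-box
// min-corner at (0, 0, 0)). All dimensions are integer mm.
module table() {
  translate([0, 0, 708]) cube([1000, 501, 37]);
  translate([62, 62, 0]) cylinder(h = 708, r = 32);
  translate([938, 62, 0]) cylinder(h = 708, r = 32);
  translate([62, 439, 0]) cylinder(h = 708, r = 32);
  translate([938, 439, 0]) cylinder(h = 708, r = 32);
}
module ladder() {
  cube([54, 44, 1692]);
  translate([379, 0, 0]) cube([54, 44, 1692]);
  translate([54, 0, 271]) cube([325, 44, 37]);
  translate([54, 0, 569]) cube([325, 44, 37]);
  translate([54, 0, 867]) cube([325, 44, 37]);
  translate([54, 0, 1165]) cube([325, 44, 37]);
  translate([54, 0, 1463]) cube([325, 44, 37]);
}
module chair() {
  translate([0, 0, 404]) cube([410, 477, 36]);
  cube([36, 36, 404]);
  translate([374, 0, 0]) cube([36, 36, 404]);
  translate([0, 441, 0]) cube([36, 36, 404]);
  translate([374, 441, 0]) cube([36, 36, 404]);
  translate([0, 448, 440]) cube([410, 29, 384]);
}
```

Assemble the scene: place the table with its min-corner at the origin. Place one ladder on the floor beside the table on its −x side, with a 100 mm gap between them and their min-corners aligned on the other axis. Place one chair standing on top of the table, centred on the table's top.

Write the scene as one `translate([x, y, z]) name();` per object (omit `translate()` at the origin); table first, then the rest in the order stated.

table();
translate([-533, 0, 0]) ladder();
translate([295, 12, 745]) chair();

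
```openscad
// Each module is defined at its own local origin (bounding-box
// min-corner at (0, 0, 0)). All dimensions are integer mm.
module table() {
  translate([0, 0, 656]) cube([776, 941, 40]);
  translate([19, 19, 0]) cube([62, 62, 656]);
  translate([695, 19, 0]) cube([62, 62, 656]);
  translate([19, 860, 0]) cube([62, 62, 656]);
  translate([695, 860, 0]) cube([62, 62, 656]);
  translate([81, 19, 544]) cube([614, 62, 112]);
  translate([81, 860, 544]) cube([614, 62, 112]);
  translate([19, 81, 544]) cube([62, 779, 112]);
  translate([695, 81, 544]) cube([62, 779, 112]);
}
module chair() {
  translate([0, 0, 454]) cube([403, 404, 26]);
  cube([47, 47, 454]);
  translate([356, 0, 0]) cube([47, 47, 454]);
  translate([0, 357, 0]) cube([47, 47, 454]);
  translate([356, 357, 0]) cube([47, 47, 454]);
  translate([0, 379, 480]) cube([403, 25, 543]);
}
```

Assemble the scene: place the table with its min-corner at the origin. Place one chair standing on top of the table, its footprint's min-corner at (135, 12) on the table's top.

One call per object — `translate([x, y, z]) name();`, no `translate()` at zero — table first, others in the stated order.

table();
translate([135, 12, 696]) chair();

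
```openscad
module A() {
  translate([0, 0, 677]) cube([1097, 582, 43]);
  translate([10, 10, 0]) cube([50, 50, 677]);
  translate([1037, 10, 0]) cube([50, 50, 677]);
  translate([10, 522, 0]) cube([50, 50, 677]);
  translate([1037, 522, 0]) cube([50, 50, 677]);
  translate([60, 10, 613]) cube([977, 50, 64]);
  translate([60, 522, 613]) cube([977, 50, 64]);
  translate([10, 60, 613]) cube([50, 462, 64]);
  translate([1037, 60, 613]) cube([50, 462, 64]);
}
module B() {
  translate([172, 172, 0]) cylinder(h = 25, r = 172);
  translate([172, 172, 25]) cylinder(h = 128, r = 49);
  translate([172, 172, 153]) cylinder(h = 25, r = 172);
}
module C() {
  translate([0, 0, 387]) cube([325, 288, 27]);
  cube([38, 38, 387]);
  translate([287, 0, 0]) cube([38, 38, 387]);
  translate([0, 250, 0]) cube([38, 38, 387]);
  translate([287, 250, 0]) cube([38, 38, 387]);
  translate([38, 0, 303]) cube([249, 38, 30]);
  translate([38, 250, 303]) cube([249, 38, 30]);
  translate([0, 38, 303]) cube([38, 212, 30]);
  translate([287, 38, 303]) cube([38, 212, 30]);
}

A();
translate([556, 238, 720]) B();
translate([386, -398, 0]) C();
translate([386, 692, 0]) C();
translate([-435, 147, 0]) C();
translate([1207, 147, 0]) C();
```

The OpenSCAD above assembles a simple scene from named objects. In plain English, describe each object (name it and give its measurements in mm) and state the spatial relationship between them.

A is a table with a 1097×582 mm rectangular top, 43 mm thick, top surface at z = 720 mm, supported by four 50×50 mm square legs, each inset 10 mm from the nearest pair of top edges, running from the floor. Four apron rails, 50 mm thick and 64 mm tall, run between adjacent legs with their top edges flush with the underside of the top and their outer faces flush with the legs' outer faces.

B is a spool: two coaxial disc flanges of radius 172 mm and thickness 25 mm, joined by a core cylinder of radius 49 mm and height 128 mm. The lower flange rests on z = 0 and the three cylinders share a vertical axis.

C is a four-legged stool. The seat is a 325×288×27 mm slab whose top surface is at z = 414 mm; four square legs, each 38×38 mm in cross-section, run from the floor (z = 0) to the underside of the seat, each flush with a corner of the seat. Four stretchers, 38 mm wide and 30 mm tall, connect adjacent legs with their undersides at z = 303 mm, each running between the inner faces of the legs it joins and aligned with the legs' outer faces on the other axis.

The spool is on top of the table. Four stools sit around the table at the −y, +y, −x, +x sides.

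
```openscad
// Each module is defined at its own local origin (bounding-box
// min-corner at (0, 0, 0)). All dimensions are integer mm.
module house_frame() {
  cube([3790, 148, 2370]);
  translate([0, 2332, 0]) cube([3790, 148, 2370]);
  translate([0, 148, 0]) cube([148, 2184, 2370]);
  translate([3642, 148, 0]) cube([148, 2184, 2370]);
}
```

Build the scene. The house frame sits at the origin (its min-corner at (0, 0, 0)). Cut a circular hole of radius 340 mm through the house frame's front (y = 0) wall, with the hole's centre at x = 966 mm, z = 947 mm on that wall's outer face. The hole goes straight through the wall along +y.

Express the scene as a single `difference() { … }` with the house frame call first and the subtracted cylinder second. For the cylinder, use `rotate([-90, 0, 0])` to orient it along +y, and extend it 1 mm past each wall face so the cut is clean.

difference() {
  house_frame();
  translate([966, -1, 947]) rotate([-90, 0, 0]) cylinder(h = 150, r = 340);
}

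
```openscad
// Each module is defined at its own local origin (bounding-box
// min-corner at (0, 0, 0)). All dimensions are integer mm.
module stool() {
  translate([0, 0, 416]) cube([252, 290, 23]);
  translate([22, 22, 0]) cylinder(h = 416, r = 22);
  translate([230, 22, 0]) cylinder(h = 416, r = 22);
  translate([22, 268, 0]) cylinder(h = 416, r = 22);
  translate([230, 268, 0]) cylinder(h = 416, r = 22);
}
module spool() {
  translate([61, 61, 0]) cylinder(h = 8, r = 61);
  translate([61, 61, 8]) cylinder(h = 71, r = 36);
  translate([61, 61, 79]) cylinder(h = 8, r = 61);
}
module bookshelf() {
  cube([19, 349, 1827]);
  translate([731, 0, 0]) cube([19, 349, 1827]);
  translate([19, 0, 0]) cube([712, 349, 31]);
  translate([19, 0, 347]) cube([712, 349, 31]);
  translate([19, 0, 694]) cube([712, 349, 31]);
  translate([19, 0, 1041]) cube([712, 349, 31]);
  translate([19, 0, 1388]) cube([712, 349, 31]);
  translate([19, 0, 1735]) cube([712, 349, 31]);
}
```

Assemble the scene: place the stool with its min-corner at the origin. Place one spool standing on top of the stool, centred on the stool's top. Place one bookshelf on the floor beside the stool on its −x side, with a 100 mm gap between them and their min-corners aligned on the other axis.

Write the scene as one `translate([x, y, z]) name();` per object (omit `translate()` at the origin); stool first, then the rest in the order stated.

stool();
translate([65, 84, 439]) spool();
translate([-850, 0, 0]) bookshelf();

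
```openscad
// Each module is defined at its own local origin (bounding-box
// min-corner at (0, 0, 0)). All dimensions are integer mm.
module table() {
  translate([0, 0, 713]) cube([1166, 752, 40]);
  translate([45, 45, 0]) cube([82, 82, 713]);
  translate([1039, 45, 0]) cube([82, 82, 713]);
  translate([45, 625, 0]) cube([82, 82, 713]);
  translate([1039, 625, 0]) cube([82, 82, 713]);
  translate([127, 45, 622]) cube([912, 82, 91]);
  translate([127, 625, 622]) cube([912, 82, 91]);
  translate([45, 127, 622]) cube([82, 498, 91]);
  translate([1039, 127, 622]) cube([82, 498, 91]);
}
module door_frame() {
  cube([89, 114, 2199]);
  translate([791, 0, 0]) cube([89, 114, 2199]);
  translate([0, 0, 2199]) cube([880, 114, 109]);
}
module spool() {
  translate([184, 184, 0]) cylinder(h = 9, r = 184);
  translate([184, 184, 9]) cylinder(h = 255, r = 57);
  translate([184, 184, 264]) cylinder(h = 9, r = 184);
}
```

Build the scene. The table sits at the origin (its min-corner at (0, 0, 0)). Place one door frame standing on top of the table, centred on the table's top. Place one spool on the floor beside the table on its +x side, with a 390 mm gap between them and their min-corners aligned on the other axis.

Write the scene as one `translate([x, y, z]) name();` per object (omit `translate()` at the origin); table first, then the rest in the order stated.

table();
translate([143, 319, 753]) door_frame();
translate([1556, 0, 0]) spool();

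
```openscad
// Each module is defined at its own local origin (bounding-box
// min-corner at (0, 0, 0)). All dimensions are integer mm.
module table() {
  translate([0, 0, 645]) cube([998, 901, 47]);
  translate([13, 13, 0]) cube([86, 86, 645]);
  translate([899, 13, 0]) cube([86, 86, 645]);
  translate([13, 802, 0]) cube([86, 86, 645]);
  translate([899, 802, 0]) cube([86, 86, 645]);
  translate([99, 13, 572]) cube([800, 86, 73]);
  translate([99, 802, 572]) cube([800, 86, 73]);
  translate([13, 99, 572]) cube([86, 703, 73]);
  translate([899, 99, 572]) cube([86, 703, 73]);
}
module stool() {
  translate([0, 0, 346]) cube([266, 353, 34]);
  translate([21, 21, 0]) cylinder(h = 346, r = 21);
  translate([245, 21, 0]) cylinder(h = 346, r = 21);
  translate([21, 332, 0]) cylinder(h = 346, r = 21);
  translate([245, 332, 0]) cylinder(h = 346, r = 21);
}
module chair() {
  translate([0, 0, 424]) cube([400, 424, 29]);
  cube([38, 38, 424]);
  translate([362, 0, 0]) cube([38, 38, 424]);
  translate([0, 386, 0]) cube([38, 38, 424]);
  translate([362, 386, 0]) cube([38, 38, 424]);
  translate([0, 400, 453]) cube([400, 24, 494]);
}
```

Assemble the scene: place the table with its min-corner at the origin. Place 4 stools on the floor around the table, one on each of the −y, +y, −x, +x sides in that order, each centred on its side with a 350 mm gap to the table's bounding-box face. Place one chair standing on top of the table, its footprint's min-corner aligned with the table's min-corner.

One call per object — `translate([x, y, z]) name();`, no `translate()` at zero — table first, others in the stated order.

table();
translate([366, -703, 0]) stool();
translate([366, 1251, 0]) stool();
translate([-616, 274, 0]) stool();
translate([1348, 274, 0]) stool();
translate([0, 0, 692]) chair();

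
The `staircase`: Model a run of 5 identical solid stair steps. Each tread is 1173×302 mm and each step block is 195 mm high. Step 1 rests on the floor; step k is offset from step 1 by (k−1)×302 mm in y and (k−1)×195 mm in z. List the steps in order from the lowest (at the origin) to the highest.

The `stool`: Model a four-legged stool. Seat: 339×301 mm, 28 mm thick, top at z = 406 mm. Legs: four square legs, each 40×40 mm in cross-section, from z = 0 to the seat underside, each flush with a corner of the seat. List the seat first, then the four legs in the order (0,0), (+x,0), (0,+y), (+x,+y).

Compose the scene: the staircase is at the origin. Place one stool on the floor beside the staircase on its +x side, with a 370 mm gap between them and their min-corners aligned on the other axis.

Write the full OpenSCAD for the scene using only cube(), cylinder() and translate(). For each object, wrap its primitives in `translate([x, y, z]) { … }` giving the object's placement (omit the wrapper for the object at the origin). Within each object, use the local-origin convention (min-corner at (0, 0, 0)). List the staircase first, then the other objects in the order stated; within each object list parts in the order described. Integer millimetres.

cube([1173, 302, 195]);
translate([0, 302, 195]) cube([1173, 302, 195]);
translate([0, 604, 390]) cube([1173, 302, 195]);
translate([0, 906, 585]) cube([1173, 302, 195]);
translate([0, 1208, 780]) cube([1173, 302, 195]);
translate([1543, 0, 0]) {
  translate([0, 0, 378]) cube([339, 301, 28]);
  cube([40, 40, 378]);
  translate([299, 0, 0]) cube([40, 40, 378]);
  translate([0, 261, 0]) cube([40, 40, 378]);
  translate([299, 261, 0]) cube([40, 40, 378]);
}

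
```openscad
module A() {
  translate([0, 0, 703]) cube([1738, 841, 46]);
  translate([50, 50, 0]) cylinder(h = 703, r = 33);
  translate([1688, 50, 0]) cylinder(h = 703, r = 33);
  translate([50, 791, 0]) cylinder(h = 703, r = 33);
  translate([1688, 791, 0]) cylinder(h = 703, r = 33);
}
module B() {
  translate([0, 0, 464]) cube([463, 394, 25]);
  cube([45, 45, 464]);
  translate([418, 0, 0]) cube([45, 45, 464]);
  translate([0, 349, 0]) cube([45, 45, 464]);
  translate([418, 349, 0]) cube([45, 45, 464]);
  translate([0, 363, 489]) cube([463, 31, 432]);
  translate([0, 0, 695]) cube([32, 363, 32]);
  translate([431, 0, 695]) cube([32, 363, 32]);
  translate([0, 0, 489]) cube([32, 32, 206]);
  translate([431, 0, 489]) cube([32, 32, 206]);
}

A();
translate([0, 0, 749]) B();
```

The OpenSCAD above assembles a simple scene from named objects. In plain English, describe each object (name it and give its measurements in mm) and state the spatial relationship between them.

A is a table with a 1738×841 mm rectangular top, 46 mm thick, top surface at z = 749 mm, supported by four round legs of 66 mm diameter, each leg's bounding box inset 17 mm from the nearest pair of top edges, running from the floor.

B is a chair. The seat is a 463×394×25 mm slab with its top at z = 489 mm, on four 45×45 mm corner legs (flush with the seat edges, standing on z = 0). A flat backrest 31 mm thick, 432 mm tall, spans the full seat width and rises from the seat top along its +y edge, rear face flush with the rear of the seat. Two armrests of 32×32 mm section run along each side from the seat's front edge to the front of the backrest, top faces 238 mm above the seat top and outer faces flush with the seat's x-edges; a 32×32 mm post under the front of each armrest stands on the seat at the front corner.

The chair is on top of the table.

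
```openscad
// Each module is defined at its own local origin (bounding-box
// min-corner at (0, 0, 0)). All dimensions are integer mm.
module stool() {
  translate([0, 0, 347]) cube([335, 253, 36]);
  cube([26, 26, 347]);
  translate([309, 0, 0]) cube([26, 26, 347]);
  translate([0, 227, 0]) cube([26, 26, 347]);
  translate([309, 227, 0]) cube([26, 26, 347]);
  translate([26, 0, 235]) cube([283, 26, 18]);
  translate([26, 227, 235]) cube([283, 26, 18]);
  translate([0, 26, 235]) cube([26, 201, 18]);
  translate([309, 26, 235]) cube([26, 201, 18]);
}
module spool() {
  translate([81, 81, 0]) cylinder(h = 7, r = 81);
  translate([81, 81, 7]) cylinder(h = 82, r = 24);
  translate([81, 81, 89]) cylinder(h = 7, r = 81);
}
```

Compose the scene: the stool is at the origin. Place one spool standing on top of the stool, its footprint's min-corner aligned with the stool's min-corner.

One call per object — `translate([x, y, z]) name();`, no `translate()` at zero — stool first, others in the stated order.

stool();
translate([0, 0, 383]) spool();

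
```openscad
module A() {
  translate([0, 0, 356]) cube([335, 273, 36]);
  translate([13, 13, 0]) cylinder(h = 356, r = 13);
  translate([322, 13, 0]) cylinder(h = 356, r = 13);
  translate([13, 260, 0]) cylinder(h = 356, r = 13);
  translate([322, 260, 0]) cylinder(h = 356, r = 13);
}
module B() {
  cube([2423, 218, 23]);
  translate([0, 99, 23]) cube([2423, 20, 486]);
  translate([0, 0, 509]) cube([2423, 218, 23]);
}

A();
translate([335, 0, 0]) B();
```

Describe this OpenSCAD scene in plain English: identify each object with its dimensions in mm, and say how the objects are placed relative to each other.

A is a simple wooden stool: a rectangular seat 335 mm (x) by 273 mm (y), 36 mm thick, top face at z = 392 mm, on four round legs, each 26 mm in diameter. The legs rest on z = 0, each leg's axis is inset half a diameter from the nearest pair of seat edges (so the leg's bounding box is flush with the corner).

B is an I-beam lying along x, 2423 mm long. Overall section height 532 mm. Two flanges 218 mm wide (y) and 23 mm thick, one on the floor and one at the top; a web 20 mm thick runs between them, centred on the flange width.

The I-beam is against the stool's +x side, with their −y faces flush.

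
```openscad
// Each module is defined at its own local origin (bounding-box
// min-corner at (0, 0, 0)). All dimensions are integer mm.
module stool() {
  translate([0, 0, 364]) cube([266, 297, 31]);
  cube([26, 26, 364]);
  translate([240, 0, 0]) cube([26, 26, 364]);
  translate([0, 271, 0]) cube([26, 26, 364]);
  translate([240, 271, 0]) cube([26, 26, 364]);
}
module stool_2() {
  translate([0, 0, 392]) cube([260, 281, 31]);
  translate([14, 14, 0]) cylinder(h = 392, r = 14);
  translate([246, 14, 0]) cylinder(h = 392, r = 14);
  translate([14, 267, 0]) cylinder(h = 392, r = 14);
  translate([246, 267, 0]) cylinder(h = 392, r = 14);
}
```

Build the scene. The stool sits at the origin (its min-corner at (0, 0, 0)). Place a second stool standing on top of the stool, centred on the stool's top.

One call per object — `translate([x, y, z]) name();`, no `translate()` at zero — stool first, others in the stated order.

stool();
translate([3, 8, 395]) stool_2();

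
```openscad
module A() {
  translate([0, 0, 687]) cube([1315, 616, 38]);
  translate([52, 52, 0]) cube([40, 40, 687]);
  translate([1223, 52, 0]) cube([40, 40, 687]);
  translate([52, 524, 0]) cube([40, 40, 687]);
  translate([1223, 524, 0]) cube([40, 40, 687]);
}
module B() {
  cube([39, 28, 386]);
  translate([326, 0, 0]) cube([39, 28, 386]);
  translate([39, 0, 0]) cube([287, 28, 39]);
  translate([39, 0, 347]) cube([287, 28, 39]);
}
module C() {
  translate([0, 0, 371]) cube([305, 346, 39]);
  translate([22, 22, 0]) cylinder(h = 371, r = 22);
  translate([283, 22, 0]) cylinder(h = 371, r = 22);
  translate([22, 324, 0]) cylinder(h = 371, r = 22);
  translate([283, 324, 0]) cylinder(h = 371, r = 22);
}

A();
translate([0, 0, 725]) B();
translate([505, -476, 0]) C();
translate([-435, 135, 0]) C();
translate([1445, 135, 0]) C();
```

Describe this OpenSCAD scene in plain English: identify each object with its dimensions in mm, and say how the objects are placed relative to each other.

A is a rectangular dining table. The top is 1315×616×38 mm with its upper surface at z = 725 mm. It stands on four 40×40 mm square legs, each inset 52 mm from the nearest pair of top edges, running from the floor to the underside of the top.

B is a picture frame with a 287×308 mm rectangular opening (x by z) and a uniform 39 mm border on every side. Frame depth is 28 mm along y. It is built from two vertical stiles running the full outside height and two horizontal rails spanning the gap between the stiles.

C is a four-legged stool. The seat is a 305×346×39 mm slab whose top surface is at z = 410 mm; four round legs, each 44 mm in diameter, run from the floor (z = 0) to the underside of the seat, each leg's axis is inset half a diameter from the nearest pair of seat edges (so the leg's bounding box is flush with the corner).

The picture frame is on top of the table. Three stools sit around the table at the −y, −x, +x sides.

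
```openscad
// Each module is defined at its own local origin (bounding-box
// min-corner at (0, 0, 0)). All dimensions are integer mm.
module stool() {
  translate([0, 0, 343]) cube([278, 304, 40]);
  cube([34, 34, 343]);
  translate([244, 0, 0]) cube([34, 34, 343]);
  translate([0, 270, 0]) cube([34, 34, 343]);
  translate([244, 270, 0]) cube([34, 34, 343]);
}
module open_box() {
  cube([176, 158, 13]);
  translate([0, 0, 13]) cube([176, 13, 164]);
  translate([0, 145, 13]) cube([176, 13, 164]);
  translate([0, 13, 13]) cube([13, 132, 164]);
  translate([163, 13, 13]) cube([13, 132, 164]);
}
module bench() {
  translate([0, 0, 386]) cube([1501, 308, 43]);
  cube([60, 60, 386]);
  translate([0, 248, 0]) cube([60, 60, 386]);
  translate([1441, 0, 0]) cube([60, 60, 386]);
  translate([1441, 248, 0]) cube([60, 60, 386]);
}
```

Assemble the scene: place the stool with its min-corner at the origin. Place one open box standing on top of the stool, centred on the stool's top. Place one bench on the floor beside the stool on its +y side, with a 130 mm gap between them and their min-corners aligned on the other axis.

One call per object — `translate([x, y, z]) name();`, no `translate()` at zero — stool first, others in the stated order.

stool();
translate([51, 73, 383]) open_box();
translate([0, 434, 0]) bench();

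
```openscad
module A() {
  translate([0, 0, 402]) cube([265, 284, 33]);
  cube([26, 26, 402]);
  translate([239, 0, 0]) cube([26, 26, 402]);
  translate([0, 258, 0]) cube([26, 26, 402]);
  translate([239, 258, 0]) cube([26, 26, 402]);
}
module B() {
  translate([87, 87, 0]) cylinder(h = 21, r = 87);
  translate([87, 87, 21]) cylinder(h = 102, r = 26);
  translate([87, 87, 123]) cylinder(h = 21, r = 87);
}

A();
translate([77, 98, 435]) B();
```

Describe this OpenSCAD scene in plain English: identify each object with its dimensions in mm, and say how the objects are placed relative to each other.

A is a four-legged stool. The seat is a 265×284×33 mm slab whose top surface is at z = 435 mm; four square legs, each 26×26 mm in cross-section, run from the floor (z = 0) to the underside of the seat, each flush with a corner of the seat.

B is a spool: two coaxial disc flanges of radius 87 mm and thickness 21 mm, joined by a core cylinder of radius 26 mm and height 102 mm. The lower flange rests on z = 0 and the three cylinders share a vertical axis.

The spool is on top of the stool.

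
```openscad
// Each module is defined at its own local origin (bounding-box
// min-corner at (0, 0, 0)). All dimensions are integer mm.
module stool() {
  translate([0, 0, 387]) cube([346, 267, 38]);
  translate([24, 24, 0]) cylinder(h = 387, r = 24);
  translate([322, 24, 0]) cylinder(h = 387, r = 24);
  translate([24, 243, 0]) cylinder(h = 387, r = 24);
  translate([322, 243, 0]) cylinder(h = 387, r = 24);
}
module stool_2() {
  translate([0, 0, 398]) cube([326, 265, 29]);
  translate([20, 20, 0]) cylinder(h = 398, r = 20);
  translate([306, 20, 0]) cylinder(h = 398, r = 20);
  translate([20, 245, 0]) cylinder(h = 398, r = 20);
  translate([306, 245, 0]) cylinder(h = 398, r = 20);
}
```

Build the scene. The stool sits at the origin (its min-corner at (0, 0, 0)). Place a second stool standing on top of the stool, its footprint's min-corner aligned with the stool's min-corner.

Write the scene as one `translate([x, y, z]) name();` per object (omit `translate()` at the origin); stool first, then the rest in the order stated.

stool();
translate([0, 0, 425]) stool_2();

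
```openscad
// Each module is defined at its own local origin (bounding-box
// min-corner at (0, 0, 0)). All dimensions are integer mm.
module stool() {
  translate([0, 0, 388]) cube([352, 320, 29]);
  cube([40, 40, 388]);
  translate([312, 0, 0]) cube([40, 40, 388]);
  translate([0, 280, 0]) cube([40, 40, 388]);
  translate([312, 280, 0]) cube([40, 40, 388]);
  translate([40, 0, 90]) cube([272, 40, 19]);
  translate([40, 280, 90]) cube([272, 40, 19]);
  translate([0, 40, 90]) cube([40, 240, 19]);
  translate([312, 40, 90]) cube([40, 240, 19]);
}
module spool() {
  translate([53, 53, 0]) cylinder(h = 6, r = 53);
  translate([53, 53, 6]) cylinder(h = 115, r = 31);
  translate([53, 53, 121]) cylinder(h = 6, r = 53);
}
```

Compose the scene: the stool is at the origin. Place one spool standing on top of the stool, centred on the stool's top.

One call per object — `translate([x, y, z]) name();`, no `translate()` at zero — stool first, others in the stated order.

stool();
translate([123, 107, 417]) spool();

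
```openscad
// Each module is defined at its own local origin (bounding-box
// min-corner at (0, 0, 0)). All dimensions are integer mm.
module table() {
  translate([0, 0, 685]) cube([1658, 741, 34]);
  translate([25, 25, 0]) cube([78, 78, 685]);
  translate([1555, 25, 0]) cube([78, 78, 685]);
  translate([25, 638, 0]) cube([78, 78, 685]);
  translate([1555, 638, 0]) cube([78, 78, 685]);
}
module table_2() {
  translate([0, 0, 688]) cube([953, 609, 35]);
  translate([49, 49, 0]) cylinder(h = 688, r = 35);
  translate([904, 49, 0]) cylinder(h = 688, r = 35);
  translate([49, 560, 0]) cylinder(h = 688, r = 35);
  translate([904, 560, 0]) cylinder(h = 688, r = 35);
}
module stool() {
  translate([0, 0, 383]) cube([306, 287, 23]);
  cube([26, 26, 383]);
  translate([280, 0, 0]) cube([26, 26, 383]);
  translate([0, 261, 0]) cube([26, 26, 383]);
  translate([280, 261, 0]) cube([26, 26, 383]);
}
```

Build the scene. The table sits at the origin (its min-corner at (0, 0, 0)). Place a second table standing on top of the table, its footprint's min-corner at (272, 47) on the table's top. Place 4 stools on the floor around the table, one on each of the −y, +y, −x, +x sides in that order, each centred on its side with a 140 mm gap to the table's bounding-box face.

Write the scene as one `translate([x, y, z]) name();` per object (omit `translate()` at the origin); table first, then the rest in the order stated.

table();
translate([272, 47, 719]) table_2();
translate([676, -427, 0]) stool();
translate([676, 881, 0]) stool();
translate([-446, 227, 0]) stool();
translate([1798, 227, 0]) stool();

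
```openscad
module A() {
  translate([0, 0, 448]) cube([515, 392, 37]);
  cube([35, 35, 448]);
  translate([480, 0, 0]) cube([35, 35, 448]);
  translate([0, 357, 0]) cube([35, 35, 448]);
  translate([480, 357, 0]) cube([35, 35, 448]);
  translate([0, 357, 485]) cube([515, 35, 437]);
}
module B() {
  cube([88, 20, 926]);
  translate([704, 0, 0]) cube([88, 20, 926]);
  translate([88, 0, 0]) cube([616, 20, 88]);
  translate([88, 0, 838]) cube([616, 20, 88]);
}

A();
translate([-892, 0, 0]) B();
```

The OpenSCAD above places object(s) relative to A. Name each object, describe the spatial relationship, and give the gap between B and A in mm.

The picture frame's nearest face is 100 mm from the chair's −x face.

A is a chair. B is a picture frame. The picture frame is on the floor beside the chair on its −x side. The gap between the picture frame and the chair is 100 mm.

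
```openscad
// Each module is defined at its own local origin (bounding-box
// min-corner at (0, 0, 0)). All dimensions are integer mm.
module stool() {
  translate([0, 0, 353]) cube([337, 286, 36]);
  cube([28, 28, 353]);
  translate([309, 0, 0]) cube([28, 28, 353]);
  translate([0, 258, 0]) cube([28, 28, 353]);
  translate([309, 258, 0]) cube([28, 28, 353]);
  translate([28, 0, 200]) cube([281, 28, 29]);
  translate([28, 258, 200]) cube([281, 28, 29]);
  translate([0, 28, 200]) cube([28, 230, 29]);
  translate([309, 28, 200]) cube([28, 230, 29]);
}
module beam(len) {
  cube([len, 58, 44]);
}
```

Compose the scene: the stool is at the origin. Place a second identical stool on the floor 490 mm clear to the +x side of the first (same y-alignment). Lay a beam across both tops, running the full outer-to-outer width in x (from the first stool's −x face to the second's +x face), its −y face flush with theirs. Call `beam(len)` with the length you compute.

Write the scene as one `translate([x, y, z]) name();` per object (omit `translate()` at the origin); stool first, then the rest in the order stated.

stool();
translate([827, 0, 0]) stool();
translate([0, 0, 389]) beam(1164);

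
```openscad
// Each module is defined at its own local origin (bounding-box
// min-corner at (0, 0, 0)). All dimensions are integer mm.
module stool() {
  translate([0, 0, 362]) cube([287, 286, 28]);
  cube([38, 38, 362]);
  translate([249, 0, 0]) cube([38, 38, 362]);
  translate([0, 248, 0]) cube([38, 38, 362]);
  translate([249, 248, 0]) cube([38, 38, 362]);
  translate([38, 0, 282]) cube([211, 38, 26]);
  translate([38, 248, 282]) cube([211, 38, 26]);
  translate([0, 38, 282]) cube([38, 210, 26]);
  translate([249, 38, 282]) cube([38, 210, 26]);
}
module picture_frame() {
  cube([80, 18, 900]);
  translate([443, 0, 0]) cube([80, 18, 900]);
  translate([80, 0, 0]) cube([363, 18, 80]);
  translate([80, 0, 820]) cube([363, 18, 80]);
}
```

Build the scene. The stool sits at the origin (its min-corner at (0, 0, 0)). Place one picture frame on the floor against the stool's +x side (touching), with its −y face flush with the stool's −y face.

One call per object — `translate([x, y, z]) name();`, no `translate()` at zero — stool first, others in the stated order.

stool();
translate([287, 0, 0]) picture_frame();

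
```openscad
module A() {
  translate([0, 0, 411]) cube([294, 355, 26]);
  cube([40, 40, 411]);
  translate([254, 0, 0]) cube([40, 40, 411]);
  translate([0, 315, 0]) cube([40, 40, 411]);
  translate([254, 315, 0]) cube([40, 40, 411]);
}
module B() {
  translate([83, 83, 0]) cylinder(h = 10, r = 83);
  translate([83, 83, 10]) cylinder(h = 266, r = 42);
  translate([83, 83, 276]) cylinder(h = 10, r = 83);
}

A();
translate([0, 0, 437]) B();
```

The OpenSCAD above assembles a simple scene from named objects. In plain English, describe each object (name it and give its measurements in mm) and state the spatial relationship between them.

A is a four-legged stool. The seat is 294×355 mm, 26 mm thick, top at z = 437 mm. It stands on four square legs, each 40×40 mm in cross-section, from z = 0 to the seat underside, each flush with a corner of the seat.

B is a spool: two coaxial disc flanges of radius 83 mm and thickness 10 mm, joined by a core cylinder of radius 42 mm and height 266 mm. The lower flange rests on z = 0 and the three cylinders share a vertical axis.

The spool is on top of the stool.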